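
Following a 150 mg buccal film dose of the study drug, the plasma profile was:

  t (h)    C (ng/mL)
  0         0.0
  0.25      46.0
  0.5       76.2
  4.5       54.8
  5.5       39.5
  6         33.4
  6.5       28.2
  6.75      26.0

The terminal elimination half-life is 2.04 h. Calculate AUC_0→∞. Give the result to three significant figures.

AUC = 447 ng/mL·h

Trapezoidal AUC_0→6.75:
  [0→0.25]: (0.0+46.0)/2 × 0.25 = 5.75
  [0.25→0.5]: (46.0+76.2)/2 × 0.25 = 15.275
  [0.5→4.5]: (76.2+54.8)/2 × 4 = 262.0
  [4.5→5.5]: (54.8+39.5)/2 × 1 = 47.15
  [5.5→6]: (39.5+33.4)/2 × 0.5 = 18.225
  [6→6.5]: (33.4+28.2)/2 × 0.5 = 15.4
  [6.5→6.75]: (28.2+26.0)/2 × 0.25 = 6.775
  Sum = 370.575 ng/mL·h
k_e = ln2 / t½ = 0.693147 / 2.04 = 0.3398 h^-1
Extrapolated tail: C_last / k_e = 26.0 / 0.3398 = 76.516
AUC_0→∞ = 370.575 + 76.516 = 447.091 ng/mL·h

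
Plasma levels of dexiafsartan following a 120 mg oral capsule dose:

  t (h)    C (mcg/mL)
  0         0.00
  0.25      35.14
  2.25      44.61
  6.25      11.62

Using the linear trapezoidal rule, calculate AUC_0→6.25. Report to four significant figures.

AUC = 196.6 mcg/mL·h

Trapezoidal AUC_0→6.25:
  [0→0.25]: (0.00+35.14)/2 × 0.25 = 4.3925
  [0.25→2.25]: (35.14+44.61)/2 × 2 = 79.75
  [2.25→6.25]: (44.61+11.62)/2 × 4 = 112.46
  Sum = 196.6025 mcg/mL·h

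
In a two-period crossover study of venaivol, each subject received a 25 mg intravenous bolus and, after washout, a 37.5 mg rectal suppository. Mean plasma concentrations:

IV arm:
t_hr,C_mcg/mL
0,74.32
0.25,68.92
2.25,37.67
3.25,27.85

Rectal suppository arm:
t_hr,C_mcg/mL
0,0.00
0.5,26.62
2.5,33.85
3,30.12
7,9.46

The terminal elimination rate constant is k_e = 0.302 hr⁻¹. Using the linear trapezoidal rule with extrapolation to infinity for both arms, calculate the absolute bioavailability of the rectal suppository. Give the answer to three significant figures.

Trapezoidal AUC_0→3.25 (IV):
  [0→0.25]: (74.32+68.92)/2 × 0.25 = 17.905
  [0.25→2.25]: (68.92+37.67)/2 × 2 = 106.59
  [2.25→3.25]: (37.67+27.85)/2 × 1 = 32.76
  Sum = 157.255 mcg/mL·hr
IV tail: 27.85/0.302 = 92.219; AUC_iv,0→∞ = 157.255 + 92.219 = 249.474 mcg/mL·hr
Trapezoidal AUC_0→7 (rectal suppository):
  [0→0.5]: (0.00+26.62)/2 × 0.5 = 6.655
  [0.5→2.5]: (26.62+33.85)/2 × 2 = 60.47
  [2.5→3]: (33.85+30.12)/2 × 0.5 = 15.9925
  [3→7]: (30.12+9.46)/2 × 4 = 79.16
  Sum = 162.2775 mcg/mL·hr
rectal suppository tail: 9.46/0.302 = 31.325; AUC_ev,0→∞ = 162.2775 + 31.325 = 193.6025 mcg/mL·hr
F = (AUC_ev/D_ev)/(AUC_iv/D_iv) = (193.6025/37.5)/(249.474/25) = 5.16273/9.97896 = 0.5174

F = 0.517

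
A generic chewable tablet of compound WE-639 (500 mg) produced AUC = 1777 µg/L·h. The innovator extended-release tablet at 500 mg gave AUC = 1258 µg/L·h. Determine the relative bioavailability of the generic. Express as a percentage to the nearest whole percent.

F_rel = (AUC_test/D_test) / (AUC_ref/D_ref)
      = (1777/500) / (1258/500)
      = 3.554 / 2.516 = 1.4126 = 141.26%

F_rel = 141%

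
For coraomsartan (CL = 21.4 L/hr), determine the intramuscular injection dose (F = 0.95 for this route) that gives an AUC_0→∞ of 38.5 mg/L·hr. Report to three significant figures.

Dose = 867 mg

Dose = CL × AUC_0→∞ / F
     = 21.4 × 38.5 / 0.95 = 867.263 mg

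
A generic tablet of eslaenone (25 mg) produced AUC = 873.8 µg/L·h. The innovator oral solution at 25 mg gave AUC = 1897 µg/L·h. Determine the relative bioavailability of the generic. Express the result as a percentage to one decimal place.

F_rel = (AUC_test/D_test) / (AUC_ref/D_ref)
      = (873.8/25) / (1897/25)
      = 34.952 / 75.88 = 0.4606 = 46.06%

F_rel = 46.1%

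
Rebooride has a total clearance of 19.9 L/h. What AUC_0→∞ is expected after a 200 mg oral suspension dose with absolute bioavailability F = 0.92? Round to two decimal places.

AUC = 9.25 mg/L·h

AUC_0→∞ = F × Dose / CL
        = 0.92 × 200 / 19.9 = 9.24623 mg/L·h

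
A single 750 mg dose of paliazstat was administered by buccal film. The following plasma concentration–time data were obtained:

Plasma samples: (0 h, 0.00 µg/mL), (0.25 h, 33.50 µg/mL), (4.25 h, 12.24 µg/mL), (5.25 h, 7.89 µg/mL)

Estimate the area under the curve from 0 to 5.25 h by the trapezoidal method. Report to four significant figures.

Trapezoidal AUC_0→5.25:
  [0→0.25]: (0.00+33.50)/2 × 0.25 = 4.1875
  [0.25→4.25]: (33.50+12.24)/2 × 4 = 91.48
  [4.25→5.25]: (12.24+7.89)/2 × 1 = 10.065
  Sum = 105.7325 µg/mL·h

AUC = 105.7 µg/mL·h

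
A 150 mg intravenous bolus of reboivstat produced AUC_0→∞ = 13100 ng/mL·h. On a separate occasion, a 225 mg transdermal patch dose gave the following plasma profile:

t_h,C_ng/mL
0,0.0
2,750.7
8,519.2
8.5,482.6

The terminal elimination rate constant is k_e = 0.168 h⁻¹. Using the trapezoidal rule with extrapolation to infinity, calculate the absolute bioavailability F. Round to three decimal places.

Trapezoidal AUC_0→8.5 (transdermal patch):
  [0→2]: (0.0+750.7)/2 × 2 = 750.7
  [2→8]: (750.7+519.2)/2 × 6 = 3809.7
  [8→8.5]: (519.2+482.6)/2 × 0.5 = 250.45
  Sum = 4810.85 ng/mL·h
Tail: C_last/k_e = 482.6/0.168 = 2872.619
AUC_0→∞ (transdermal patch) = 4810.85 + 2872.619 = 7683.469 ng/mL·h
F = (AUC_ev/D_ev)/(AUC_iv/D_iv) = (7683.469/225)/(13100/150) = 34.1488/87.3333 = 0.3910

F = 0.391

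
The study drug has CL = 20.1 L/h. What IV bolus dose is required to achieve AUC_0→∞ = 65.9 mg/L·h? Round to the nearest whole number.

Dose = 1325 mg

Dose_iv = CL × AUC_0→∞
     = 20.1 × 65.9 = 1324.59 mg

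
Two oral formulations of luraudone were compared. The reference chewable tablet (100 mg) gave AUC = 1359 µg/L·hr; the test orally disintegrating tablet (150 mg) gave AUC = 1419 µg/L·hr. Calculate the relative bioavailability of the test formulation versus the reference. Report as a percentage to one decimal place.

F_rel = (AUC_test/D_test) / (AUC_ref/D_ref)
      = (1419/150) / (1359/100)
      = 9.46 / 13.59 = 0.6961 = 69.61%

F_rel = 69.6%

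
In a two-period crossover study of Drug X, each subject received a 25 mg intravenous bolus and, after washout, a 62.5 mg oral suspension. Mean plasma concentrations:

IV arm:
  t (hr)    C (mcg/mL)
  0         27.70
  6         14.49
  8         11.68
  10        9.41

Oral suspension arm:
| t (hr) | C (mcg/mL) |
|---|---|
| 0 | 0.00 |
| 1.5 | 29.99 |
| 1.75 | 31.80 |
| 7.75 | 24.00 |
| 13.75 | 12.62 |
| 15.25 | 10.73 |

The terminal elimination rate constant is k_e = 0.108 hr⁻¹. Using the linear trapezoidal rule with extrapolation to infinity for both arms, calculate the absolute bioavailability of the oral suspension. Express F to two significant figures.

Trapezoidal AUC_0→10 (IV):
  [0→6]: (27.70+14.49)/2 × 6 = 126.57
  [6→8]: (14.49+11.68)/2 × 2 = 26.17
  [8→10]: (11.68+9.41)/2 × 2 = 21.09
  Sum = 173.83 mcg/mL·hr
IV tail: 9.41/0.108 = 87.130; AUC_iv,0→∞ = 173.83 + 87.130 = 260.96 mcg/mL·hr
Trapezoidal AUC_0→15.25 (oral suspension):
  [0→1.5]: (0.00+29.99)/2 × 1.5 = 22.4925
  [1.5→1.75]: (29.99+31.80)/2 × 0.25 = 7.72375
  [1.75→7.75]: (31.80+24.00)/2 × 6 = 167.4
  [7.75→13.75]: (24.00+12.62)/2 × 6 = 109.86
  [13.75→15.25]: (12.62+10.73)/2 × 1.5 = 17.5125
  Sum = 324.98875 mcg/mL·hr
oral suspension tail: 10.73/0.108 = 99.352; AUC_ev,0→∞ = 324.98875 + 99.352 = 424.34075 mcg/mL·hr
F = (AUC_ev/D_ev)/(AUC_iv/D_iv) = (424.34075/62.5)/(260.96/25) = 6.789452/10.4384 = 0.6504

F = 0.65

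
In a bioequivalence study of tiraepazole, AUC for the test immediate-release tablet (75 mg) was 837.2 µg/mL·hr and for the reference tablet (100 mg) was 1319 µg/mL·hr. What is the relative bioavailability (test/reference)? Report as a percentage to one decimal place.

F_rel = (AUC_test/D_test) / (AUC_ref/D_ref)
      = (837.2/75) / (1319/100)
      = 11.1627 / 13.19 = 0.8463 = 84.63%

F_rel = 84.6%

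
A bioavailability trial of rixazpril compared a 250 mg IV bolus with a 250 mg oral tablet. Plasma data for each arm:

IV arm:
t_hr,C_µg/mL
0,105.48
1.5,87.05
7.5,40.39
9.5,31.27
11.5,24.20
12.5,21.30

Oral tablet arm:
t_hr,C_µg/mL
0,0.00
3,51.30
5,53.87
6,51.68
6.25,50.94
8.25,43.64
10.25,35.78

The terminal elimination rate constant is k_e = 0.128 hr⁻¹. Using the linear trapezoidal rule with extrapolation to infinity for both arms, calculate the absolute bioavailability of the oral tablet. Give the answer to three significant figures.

Trapezoidal AUC_0→12.5 (IV):
  [0→1.5]: (105.48+87.05)/2 × 1.5 = 144.3975
  [1.5→7.5]: (87.05+40.39)/2 × 6 = 382.32
  [7.5→9.5]: (40.39+31.27)/2 × 2 = 71.66
  [9.5→11.5]: (31.27+24.20)/2 × 2 = 55.47
  [11.5→12.5]: (24.20+21.30)/2 × 1 = 22.75
  Sum = 676.5975 µg/mL·hr
IV tail: 21.30/0.128 = 166.406; AUC_iv,0→∞ = 676.5975 + 166.406 = 843.0035 µg/mL·hr
Trapezoidal AUC_0→10.25 (oral tablet):
  [0→3]: (0.00+51.30)/2 × 3 = 76.95
  [3→5]: (51.30+53.87)/2 × 2 = 105.17
  [5→6]: (53.87+51.68)/2 × 1 = 52.775
  [6→6.25]: (51.68+50.94)/2 × 0.25 = 12.8275
  [6.25→8.25]: (50.94+43.64)/2 × 2 = 94.58
  [8.25→10.25]: (43.64+35.78)/2 × 2 = 79.42
  Sum = 421.7225 µg/mL·hr
oral tablet tail: 35.78/0.128 = 279.531; AUC_ev,0→∞ = 421.7225 + 279.531 = 701.2535 µg/mL·hr
F = (AUC_ev/D_ev)/(AUC_iv/D_iv) = (701.2535/250)/(843.0035/250) = 2.805014/3.372014 = 0.8319

F = 0.832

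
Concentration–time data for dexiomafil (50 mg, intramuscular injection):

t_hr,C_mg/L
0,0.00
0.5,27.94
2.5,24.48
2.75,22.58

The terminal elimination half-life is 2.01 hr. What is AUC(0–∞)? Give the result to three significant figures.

AUC = 131 mg/L·hr

Trapezoidal AUC_0→2.75:
  [0→0.5]: (0.00+27.94)/2 × 0.5 = 6.985
  [0.5→2.5]: (27.94+24.48)/2 × 2 = 52.42
  [2.5→2.75]: (24.48+22.58)/2 × 0.25 = 5.8825
  Sum = 65.2875 mg/L·hr
k_e = ln2 / t½ = 0.693147 / 2.01 = 0.3448 hr^-1
Extrapolated tail: C_last / k_e = 22.58 / 0.3448 = 65.487
AUC_0→∞ = 65.2875 + 65.487 = 130.7745 mg/L·hr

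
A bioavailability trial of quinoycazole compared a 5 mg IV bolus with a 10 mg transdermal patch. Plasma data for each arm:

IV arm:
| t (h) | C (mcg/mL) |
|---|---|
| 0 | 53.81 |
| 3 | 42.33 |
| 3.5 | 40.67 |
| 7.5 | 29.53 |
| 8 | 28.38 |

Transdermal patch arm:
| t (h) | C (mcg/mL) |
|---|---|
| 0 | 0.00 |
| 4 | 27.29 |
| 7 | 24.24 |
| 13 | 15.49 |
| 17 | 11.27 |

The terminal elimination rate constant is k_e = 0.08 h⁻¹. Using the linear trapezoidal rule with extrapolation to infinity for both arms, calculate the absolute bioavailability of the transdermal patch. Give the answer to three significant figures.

Trapezoidal AUC_0→8 (IV):
  [0→3]: (53.81+42.33)/2 × 3 = 144.21
  [3→3.5]: (42.33+40.67)/2 × 0.5 = 20.75
  [3.5→7.5]: (40.67+29.53)/2 × 4 = 140.4
  [7.5→8]: (29.53+28.38)/2 × 0.5 = 14.4775
  Sum = 319.8375 mcg/mL·h
IV tail: 28.38/0.08 = 354.750; AUC_iv,0→∞ = 319.8375 + 354.750 = 674.5875 mcg/mL·h
Trapezoidal AUC_0→17 (transdermal patch):
  [0→4]: (0.00+27.29)/2 × 4 = 54.58
  [4→7]: (27.29+24.24)/2 × 3 = 77.295
  [7→13]: (24.24+15.49)/2 × 6 = 119.19
  [13→17]: (15.49+11.27)/2 × 4 = 53.52
  Sum = 304.585 mcg/mL·h
transdermal patch tail: 11.27/0.08 = 140.875; AUC_ev,0→∞ = 304.585 + 140.875 = 445.46 mcg/mL·h
F = (AUC_ev/D_ev)/(AUC_iv/D_iv) = (445.46/10)/(674.5875/5) = 44.546/134.9175 = 0.3302

F = 0.330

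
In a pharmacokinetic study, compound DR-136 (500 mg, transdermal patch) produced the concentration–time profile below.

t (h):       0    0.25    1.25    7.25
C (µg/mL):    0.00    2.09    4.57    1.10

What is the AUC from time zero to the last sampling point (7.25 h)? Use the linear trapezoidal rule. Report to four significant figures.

Trapezoidal AUC_0→7.25:
  [0→0.25]: (0.00+2.09)/2 × 0.25 = 0.26125
  [0.25→1.25]: (2.09+4.57)/2 × 1 = 3.33
  [1.25→7.25]: (4.57+1.10)/2 × 6 = 17.01
  Sum = 20.60125 µg/mL·h

AUC = 20.60 µg/mL·h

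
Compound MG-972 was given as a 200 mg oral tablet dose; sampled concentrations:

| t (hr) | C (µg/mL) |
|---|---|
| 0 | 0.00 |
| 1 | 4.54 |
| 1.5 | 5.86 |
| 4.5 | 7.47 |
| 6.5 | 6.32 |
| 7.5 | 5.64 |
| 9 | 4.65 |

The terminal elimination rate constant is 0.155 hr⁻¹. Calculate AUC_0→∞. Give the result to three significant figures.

AUC = 82.4 µg/mL·hr

Trapezoidal AUC_0→9:
  [0→1]: (0.00+4.54)/2 × 1 = 2.27
  [1→1.5]: (4.54+5.86)/2 × 0.5 = 2.6
  [1.5→4.5]: (5.86+7.47)/2 × 3 = 19.995
  [4.5→6.5]: (7.47+6.32)/2 × 2 = 13.79
  [6.5→7.5]: (6.32+5.64)/2 × 1 = 5.98
  [7.5→9]: (5.64+4.65)/2 × 1.5 = 7.7175
  Sum = 52.3525 µg/mL·hr
Extrapolated tail: C_last / k_e = 4.65 / 0.155 = 30.000
AUC_0→∞ = 52.3525 + 30.000 = 82.3525 µg/mL·hr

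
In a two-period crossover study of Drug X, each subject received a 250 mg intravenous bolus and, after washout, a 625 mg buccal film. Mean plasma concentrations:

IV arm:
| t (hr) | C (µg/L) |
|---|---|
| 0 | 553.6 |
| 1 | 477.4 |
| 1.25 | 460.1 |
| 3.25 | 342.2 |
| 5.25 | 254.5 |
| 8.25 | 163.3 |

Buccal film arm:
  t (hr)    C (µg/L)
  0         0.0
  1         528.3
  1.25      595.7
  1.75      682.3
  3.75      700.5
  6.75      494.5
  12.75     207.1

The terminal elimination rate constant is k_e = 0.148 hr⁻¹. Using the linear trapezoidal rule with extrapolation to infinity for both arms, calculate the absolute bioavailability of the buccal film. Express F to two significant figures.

Trapezoidal AUC_0→8.25 (IV):
  [0→1]: (553.6+477.4)/2 × 1 = 515.5
  [1→1.25]: (477.4+460.1)/2 × 0.25 = 117.1875
  [1.25→3.25]: (460.1+342.2)/2 × 2 = 802.3
  [3.25→5.25]: (342.2+254.5)/2 × 2 = 596.7
  [5.25→8.25]: (254.5+163.3)/2 × 3 = 626.7
  Sum = 2658.3875 µg/L·hr
IV tail: 163.3/0.148 = 1103.378; AUC_iv,0→∞ = 2658.3875 + 1103.378 = 3761.7655 µg/L·hr
Trapezoidal AUC_0→12.75 (buccal film):
  [0→1]: (0.0+528.3)/2 × 1 = 264.15
  [1→1.25]: (528.3+595.7)/2 × 0.25 = 140.5
  [1.25→1.75]: (595.7+682.3)/2 × 0.5 = 319.5
  [1.75→3.75]: (682.3+700.5)/2 × 2 = 1382.8
  [3.75→6.75]: (700.5+494.5)/2 × 3 = 1792.5
  [6.75→12.75]: (494.5+207.1)/2 × 6 = 2104.8
  Sum = 6004.25 µg/L·hr
buccal film tail: 207.1/0.148 = 1399.324; AUC_ev,0→∞ = 6004.25 + 1399.324 = 7403.574 µg/L·hr
F = (AUC_ev/D_ev)/(AUC_iv/D_iv) = (7403.574/625)/(3761.7655/250) = 11.8457/15.047062 = 0.7872

F = 0.79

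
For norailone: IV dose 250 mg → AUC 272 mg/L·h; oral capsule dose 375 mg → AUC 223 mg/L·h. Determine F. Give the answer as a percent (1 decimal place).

F = (AUC_ev / D_ev) / (AUC_iv / D_iv)
  = (223/375) / (272/250)
  = 0.594667 / 1.088 = 0.5466
  = 54.66%

F = 54.7%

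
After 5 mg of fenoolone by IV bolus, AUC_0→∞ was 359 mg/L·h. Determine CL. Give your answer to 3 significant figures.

CL = Dose_iv / AUC_0→∞
   = 5 / 359 = 0.0139276 L/h

CL = 0.0139 L/h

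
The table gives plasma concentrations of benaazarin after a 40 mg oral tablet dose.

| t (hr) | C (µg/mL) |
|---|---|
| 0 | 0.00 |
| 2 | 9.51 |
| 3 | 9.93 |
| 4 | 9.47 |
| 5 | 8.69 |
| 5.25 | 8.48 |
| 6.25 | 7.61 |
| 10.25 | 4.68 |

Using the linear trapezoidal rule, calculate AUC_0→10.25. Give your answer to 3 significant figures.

Trapezoidal AUC_0→10.25:
  [0→2]: (0.00+9.51)/2 × 2 = 9.51
  [2→3]: (9.51+9.93)/2 × 1 = 9.72
  [3→4]: (9.93+9.47)/2 × 1 = 9.7
  [4→5]: (9.47+8.69)/2 × 1 = 9.08
  [5→5.25]: (8.69+8.48)/2 × 0.25 = 2.14625
  [5.25→6.25]: (8.48+7.61)/2 × 1 = 8.045
  [6.25→10.25]: (7.61+4.68)/2 × 4 = 24.58
  Sum = 72.78125 µg/mL·hr

AUC = 72.8 µg/mL·hr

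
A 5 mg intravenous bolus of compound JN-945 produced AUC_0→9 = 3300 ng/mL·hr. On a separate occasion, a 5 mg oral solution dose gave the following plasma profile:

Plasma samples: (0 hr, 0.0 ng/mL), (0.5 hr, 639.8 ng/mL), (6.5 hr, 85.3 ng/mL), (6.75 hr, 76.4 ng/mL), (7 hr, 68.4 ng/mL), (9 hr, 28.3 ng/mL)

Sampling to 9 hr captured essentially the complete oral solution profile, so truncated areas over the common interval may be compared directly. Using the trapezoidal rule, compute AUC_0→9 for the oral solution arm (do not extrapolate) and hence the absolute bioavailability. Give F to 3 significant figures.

F = 0.749

Trapezoidal AUC_0→9 (oral solution):
  [0→0.5]: (0.0+639.8)/2 × 0.5 = 159.95
  [0.5→6.5]: (639.8+85.3)/2 × 6 = 2175.3
  [6.5→6.75]: (85.3+76.4)/2 × 0.25 = 20.2125
  [6.75→7]: (76.4+68.4)/2 × 0.25 = 18.1
  [7→9]: (68.4+28.3)/2 × 2 = 96.7
  Sum = 2470.2625 ng/mL·hr
F = (AUC_ev/D_ev)/(AUC_iv/D_iv) = (2470.2625/5)/(3300/5) = 494.0525/660 = 0.7486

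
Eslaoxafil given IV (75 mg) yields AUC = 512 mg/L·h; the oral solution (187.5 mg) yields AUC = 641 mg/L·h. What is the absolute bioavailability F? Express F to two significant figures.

F = (AUC_ev / D_ev) / (AUC_iv / D_iv)
  = (641/187.5) / (512/75)
  = 3.41867 / 6.82667 = 0.5008

F = 0.50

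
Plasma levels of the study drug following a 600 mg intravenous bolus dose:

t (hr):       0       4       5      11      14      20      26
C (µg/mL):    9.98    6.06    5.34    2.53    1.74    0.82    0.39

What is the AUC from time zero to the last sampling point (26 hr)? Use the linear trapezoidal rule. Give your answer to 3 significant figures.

Trapezoidal AUC_0→26:
  [0→4]: (9.98+6.06)/2 × 4 = 32.08
  [4→5]: (6.06+5.34)/2 × 1 = 5.7
  [5→11]: (5.34+2.53)/2 × 6 = 23.61
  [11→14]: (2.53+1.74)/2 × 3 = 6.405
  [14→20]: (1.74+0.82)/2 × 6 = 7.68
  [20→26]: (0.82+0.39)/2 × 6 = 3.63
  Sum = 79.105 µg/mL·hr

AUC = 79.1 µg/mL·hr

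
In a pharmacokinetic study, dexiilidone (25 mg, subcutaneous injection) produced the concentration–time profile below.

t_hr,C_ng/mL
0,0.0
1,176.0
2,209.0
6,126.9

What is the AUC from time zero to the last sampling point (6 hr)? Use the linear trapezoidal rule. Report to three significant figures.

Trapezoidal AUC_0→6:
  [0→1]: (0.0+176.0)/2 × 1 = 88.0
  [1→2]: (176.0+209.0)/2 × 1 = 192.5
  [2→6]: (209.0+126.9)/2 × 4 = 671.8
  Sum = 952.3 ng/mL·hr

AUC = 952 ng/mL·hr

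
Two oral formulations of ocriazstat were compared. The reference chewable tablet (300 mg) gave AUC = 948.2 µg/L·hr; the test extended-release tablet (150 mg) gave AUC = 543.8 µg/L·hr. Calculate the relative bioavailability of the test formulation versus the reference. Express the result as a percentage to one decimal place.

F_rel = (AUC_test/D_test) / (AUC_ref/D_ref)
      = (543.8/150) / (948.2/300)
      = 3.62533 / 3.16067 = 1.1470 = 114.70%

F_rel = 114.7%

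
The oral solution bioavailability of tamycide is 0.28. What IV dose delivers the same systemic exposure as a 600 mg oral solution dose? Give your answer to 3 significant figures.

D_iv = 168 mg

Systemic exposure from an extravascular dose = F × D_ev, so the equivalent IV dose is F × D_ev.
D_iv = F × D_ev = 0.28 × 600 = 168 mg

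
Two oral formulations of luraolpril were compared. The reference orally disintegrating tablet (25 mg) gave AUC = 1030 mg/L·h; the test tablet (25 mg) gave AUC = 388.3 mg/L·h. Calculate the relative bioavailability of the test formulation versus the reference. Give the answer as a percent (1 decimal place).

F_rel = (AUC_test/D_test) / (AUC_ref/D_ref)
      = (388.3/25) / (1030/25)
      = 15.532 / 41.2 = 0.3770 = 37.70%

F_rel = 37.7%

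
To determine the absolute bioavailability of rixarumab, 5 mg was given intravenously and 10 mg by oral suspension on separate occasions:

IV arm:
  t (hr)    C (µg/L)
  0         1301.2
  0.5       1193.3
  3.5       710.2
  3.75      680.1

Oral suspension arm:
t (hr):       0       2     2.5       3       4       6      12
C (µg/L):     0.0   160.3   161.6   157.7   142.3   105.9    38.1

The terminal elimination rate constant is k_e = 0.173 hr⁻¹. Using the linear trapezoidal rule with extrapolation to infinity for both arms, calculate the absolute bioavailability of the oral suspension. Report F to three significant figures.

Trapezoidal AUC_0→3.75 (IV):
  [0→0.5]: (1301.2+1193.3)/2 × 0.5 = 623.625
  [0.5→3.5]: (1193.3+710.2)/2 × 3 = 2855.25
  [3.5→3.75]: (710.2+680.1)/2 × 0.25 = 173.7875
  Sum = 3652.6625 µg/L·hr
IV tail: 680.1/0.173 = 3931.214; AUC_iv,0→∞ = 3652.6625 + 3931.214 = 7583.8765 µg/L·hr
Trapezoidal AUC_0→12 (oral suspension):
  [0→2]: (0.0+160.3)/2 × 2 = 160.3
  [2→2.5]: (160.3+161.6)/2 × 0.5 = 80.475
  [2.5→3]: (161.6+157.7)/2 × 0.5 = 79.825
  [3→4]: (157.7+142.3)/2 × 1 = 150.0
  [4→6]: (142.3+105.9)/2 × 2 = 248.2
  [6→12]: (105.9+38.1)/2 × 6 = 432.0
  Sum = 1150.8 µg/L·hr
oral suspension tail: 38.1/0.173 = 220.231; AUC_ev,0→∞ = 1150.8 + 220.231 = 1371.031 µg/L·hr
F = (AUC_ev/D_ev)/(AUC_iv/D_iv) = (1371.031/10)/(7583.8765/5) = 137.1031/1516.7753 = 0.0904

F = 0.0904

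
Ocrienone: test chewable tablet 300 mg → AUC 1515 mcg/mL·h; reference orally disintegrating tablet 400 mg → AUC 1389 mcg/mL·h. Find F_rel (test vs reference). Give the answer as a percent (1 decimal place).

F_rel = (AUC_test/D_test) / (AUC_ref/D_ref)
      = (1515/300) / (1389/400)
      = 5.05 / 3.4725 = 1.4543 = 145.43%

F_rel = 145.4%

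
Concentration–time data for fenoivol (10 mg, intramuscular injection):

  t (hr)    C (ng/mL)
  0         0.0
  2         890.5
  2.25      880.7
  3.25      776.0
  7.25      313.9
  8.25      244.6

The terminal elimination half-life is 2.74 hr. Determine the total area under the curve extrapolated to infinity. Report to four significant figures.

AUC = 5366 ng/mL·hr

Trapezoidal AUC_0→8.25:
  [0→2]: (0.0+890.5)/2 × 2 = 890.5
  [2→2.25]: (890.5+880.7)/2 × 0.25 = 221.4
  [2.25→3.25]: (880.7+776.0)/2 × 1 = 828.35
  [3.25→7.25]: (776.0+313.9)/2 × 4 = 2179.8
  [7.25→8.25]: (313.9+244.6)/2 × 1 = 279.25
  Sum = 4399.3 ng/mL·hr
k_e = ln2 / t½ = 0.693147 / 2.74 = 0.2530 hr^-1
Extrapolated tail: C_last / k_e = 244.6 / 0.253 = 966.798
AUC_0→∞ = 4399.3 + 966.798 = 5366.098 ng/mL·hr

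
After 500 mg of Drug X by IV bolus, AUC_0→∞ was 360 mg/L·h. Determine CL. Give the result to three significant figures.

CL = 1.39 L/h

CL = Dose_iv / AUC_0→∞
   = 500 / 360 = 1.38889 L/h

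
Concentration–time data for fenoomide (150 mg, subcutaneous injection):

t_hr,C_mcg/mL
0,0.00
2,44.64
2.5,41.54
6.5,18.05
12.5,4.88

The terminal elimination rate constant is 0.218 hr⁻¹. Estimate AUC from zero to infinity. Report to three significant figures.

Trapezoidal AUC_0→12.5:
  [0→2]: (0.00+44.64)/2 × 2 = 44.64
  [2→2.5]: (44.64+41.54)/2 × 0.5 = 21.545
  [2.5→6.5]: (41.54+18.05)/2 × 4 = 119.18
  [6.5→12.5]: (18.05+4.88)/2 × 6 = 68.79
  Sum = 254.155 mcg/mL·hr
Extrapolated tail: C_last / k_e = 4.88 / 0.218 = 22.385
AUC_0→∞ = 254.155 + 22.385 = 276.54 mcg/mL·hr

AUC = 277 mcg/mL·hr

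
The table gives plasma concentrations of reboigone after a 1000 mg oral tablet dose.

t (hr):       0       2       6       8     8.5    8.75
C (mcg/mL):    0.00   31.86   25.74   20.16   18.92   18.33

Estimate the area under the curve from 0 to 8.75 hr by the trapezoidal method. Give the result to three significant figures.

Trapezoidal AUC_0→8.75:
  [0→2]: (0.00+31.86)/2 × 2 = 31.86
  [2→6]: (31.86+25.74)/2 × 4 = 115.2
  [6→8]: (25.74+20.16)/2 × 2 = 45.9
  [8→8.5]: (20.16+18.92)/2 × 0.5 = 9.77
  [8.5→8.75]: (18.92+18.33)/2 × 0.25 = 4.65625
  Sum = 207.38625 mcg/mL·hr

AUC = 207 mcg/mL·hr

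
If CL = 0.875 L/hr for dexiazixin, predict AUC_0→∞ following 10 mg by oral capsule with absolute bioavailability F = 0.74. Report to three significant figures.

AUC = 8.46 mg/L·hr

AUC_0→∞ = F × Dose / CL
        = 0.74 × 10 / 0.875 = 8.45714 mg/L·hr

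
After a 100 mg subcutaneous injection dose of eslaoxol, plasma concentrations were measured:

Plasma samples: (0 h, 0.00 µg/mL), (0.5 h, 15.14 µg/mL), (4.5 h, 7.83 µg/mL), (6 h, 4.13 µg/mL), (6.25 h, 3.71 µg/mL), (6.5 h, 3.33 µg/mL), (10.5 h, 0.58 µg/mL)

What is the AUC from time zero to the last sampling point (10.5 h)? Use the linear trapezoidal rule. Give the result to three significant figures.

AUC = 68.4 µg/mL·h

Trapezoidal AUC_0→10.5:
  [0→0.5]: (0.00+15.14)/2 × 0.5 = 3.785
  [0.5→4.5]: (15.14+7.83)/2 × 4 = 45.94
  [4.5→6]: (7.83+4.13)/2 × 1.5 = 8.97
  [6→6.25]: (4.13+3.71)/2 × 0.25 = 0.98
  [6.25→6.5]: (3.71+3.33)/2 × 0.25 = 0.88
  [6.5→10.5]: (3.33+0.58)/2 × 4 = 7.82
  Sum = 68.375 µg/mL·h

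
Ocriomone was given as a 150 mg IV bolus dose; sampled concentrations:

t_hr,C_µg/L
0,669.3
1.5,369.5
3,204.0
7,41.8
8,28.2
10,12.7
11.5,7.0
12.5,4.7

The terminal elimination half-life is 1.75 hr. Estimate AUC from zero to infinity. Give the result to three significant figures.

Trapezoidal AUC_0→12.5:
  [0→1.5]: (669.3+369.5)/2 × 1.5 = 779.1
  [1.5→3]: (369.5+204.0)/2 × 1.5 = 430.125
  [3→7]: (204.0+41.8)/2 × 4 = 491.6
  [7→8]: (41.8+28.2)/2 × 1 = 35.0
  [8→10]: (28.2+12.7)/2 × 2 = 40.9
  [10→11.5]: (12.7+7.0)/2 × 1.5 = 14.775
  [11.5→12.5]: (7.0+4.7)/2 × 1 = 5.85
  Sum = 1797.35 µg/L·hr
k_e = ln2 / t½ = 0.693147 / 1.75 = 0.3961 hr^-1
Extrapolated tail: C_last / k_e = 4.7 / 0.3961 = 11.866
AUC_0→∞ = 1797.35 + 11.866 = 1809.216 µg/L·hr

AUC = 1810 µg/L·hr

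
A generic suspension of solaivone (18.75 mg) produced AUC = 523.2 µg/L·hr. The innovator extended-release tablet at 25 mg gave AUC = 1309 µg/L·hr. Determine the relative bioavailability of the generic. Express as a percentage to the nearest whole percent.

F_rel = (AUC_test/D_test) / (AUC_ref/D_ref)
      = (523.2/18.75) / (1309/25)
      = 27.904 / 52.36 = 0.5329 = 53.29%

F_rel = 53%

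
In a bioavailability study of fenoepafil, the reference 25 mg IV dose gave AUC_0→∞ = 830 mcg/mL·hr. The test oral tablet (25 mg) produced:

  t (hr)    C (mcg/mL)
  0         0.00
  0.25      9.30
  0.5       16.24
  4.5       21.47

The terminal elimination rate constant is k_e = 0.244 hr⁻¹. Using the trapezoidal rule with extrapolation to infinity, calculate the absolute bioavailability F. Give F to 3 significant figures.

Trapezoidal AUC_0→4.5 (oral tablet):
  [0→0.25]: (0.00+9.30)/2 × 0.25 = 1.1625
  [0.25→0.5]: (9.30+16.24)/2 × 0.25 = 3.1925
  [0.5→4.5]: (16.24+21.47)/2 × 4 = 75.42
  Sum = 79.775 mcg/mL·hr
Tail: C_last/k_e = 21.47/0.244 = 87.992
AUC_0→∞ (oral tablet) = 79.775 + 87.992 = 167.767 mcg/mL·hr
F = (AUC_ev/D_ev)/(AUC_iv/D_iv) = (167.767/25)/(830/25) = 6.71068/33.2 = 0.2021

F = 0.202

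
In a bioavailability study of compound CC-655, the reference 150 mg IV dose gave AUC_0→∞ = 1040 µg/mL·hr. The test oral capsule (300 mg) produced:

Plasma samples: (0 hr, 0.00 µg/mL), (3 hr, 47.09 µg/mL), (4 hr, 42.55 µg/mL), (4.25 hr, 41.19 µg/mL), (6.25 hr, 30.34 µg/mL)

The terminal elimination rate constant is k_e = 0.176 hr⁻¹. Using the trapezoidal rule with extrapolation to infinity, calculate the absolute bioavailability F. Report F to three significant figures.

F = 0.178

Trapezoidal AUC_0→6.25 (oral capsule):
  [0→3]: (0.00+47.09)/2 × 3 = 70.635
  [3→4]: (47.09+42.55)/2 × 1 = 44.82
  [4→4.25]: (42.55+41.19)/2 × 0.25 = 10.4675
  [4.25→6.25]: (41.19+30.34)/2 × 2 = 71.53
  Sum = 197.4525 µg/mL·hr
Tail: C_last/k_e = 30.34/0.176 = 172.386
AUC_0→∞ (oral capsule) = 197.4525 + 172.386 = 369.8385 µg/mL·hr
F = (AUC_ev/D_ev)/(AUC_iv/D_iv) = (369.8385/300)/(1040/150) = 1.232795/6.93333 = 0.1778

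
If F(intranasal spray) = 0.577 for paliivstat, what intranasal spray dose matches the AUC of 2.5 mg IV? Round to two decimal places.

D_intranasal = 4.33 mg

For equal systemic exposure: F × D_ev = D_iv
D_ev = D_iv / F = 2.5 / 0.577 = 4.33276 mg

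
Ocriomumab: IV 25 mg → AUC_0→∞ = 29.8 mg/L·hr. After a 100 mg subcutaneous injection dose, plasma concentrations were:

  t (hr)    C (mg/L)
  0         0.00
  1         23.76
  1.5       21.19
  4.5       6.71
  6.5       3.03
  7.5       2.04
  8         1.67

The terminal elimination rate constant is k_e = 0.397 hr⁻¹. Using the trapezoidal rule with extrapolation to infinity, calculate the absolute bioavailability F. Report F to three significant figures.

F = 0.691

Trapezoidal AUC_0→8 (subcutaneous injection):
  [0→1]: (0.00+23.76)/2 × 1 = 11.88
  [1→1.5]: (23.76+21.19)/2 × 0.5 = 11.2375
  [1.5→4.5]: (21.19+6.71)/2 × 3 = 41.85
  [4.5→6.5]: (6.71+3.03)/2 × 2 = 9.74
  [6.5→7.5]: (3.03+2.04)/2 × 1 = 2.535
  [7.5→8]: (2.04+1.67)/2 × 0.5 = 0.9275
  Sum = 78.17 mg/L·hr
Tail: C_last/k_e = 1.67/0.397 = 4.207
AUC_0→∞ (subcutaneous injection) = 78.17 + 4.207 = 82.377 mg/L·hr
F = (AUC_ev/D_ev)/(AUC_iv/D_iv) = (82.377/100)/(29.8/25) = 0.82377/1.192 = 0.6911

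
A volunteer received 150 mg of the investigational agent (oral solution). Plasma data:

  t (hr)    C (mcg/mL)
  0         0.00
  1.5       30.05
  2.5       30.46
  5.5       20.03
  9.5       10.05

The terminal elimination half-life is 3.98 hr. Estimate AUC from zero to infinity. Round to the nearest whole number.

Trapezoidal AUC_0→9.5:
  [0→1.5]: (0.00+30.05)/2 × 1.5 = 22.5375
  [1.5→2.5]: (30.05+30.46)/2 × 1 = 30.255
  [2.5→5.5]: (30.46+20.03)/2 × 3 = 75.735
  [5.5→9.5]: (20.03+10.05)/2 × 4 = 60.16
  Sum = 188.6875 mcg/mL·hr
k_e = ln2 / t½ = 0.693147 / 3.98 = 0.1742 hr^-1
Extrapolated tail: C_last / k_e = 10.05 / 0.1742 = 57.692
AUC_0→∞ = 188.6875 + 57.692 = 246.3795 mcg/mL·hr

AUC = 246 mcg/mL·hr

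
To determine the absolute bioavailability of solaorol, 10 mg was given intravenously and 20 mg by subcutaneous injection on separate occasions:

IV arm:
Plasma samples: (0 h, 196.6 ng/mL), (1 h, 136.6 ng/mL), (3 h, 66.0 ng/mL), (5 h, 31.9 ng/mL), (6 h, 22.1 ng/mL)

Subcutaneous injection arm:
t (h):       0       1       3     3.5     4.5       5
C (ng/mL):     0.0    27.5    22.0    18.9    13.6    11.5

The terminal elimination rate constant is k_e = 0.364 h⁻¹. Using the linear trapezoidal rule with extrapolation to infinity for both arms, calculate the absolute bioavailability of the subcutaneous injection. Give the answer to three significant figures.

F = 0.115

Trapezoidal AUC_0→6 (IV):
  [0→1]: (196.6+136.6)/2 × 1 = 166.6
  [1→3]: (136.6+66.0)/2 × 2 = 202.6
  [3→5]: (66.0+31.9)/2 × 2 = 97.9
  [5→6]: (31.9+22.1)/2 × 1 = 27.0
  Sum = 494.1 ng/mL·h
IV tail: 22.1/0.364 = 60.714; AUC_iv,0→∞ = 494.1 + 60.714 = 554.814 ng/mL·h
Trapezoidal AUC_0→5 (subcutaneous injection):
  [0→1]: (0.0+27.5)/2 × 1 = 13.75
  [1→3]: (27.5+22.0)/2 × 2 = 49.5
  [3→3.5]: (22.0+18.9)/2 × 0.5 = 10.225
  [3.5→4.5]: (18.9+13.6)/2 × 1 = 16.25
  [4.5→5]: (13.6+11.5)/2 × 0.5 = 6.275
  Sum = 96.0 ng/mL·h
subcutaneous injection tail: 11.5/0.364 = 31.593; AUC_ev,0→∞ = 96.0 + 31.593 = 127.593 ng/mL·h
F = (AUC_ev/D_ev)/(AUC_iv/D_iv) = (127.593/20)/(554.814/10) = 6.37965/55.4814 = 0.1150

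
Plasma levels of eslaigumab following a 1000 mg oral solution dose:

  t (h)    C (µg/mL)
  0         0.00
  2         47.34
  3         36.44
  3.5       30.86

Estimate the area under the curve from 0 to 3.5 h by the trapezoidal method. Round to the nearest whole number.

Trapezoidal AUC_0→3.5:
  [0→2]: (0.00+47.34)/2 × 2 = 47.34
  [2→3]: (47.34+36.44)/2 × 1 = 41.89
  [3→3.5]: (36.44+30.86)/2 × 0.5 = 16.825
  Sum = 106.055 µg/mL·h

AUC = 106 µg/mL·h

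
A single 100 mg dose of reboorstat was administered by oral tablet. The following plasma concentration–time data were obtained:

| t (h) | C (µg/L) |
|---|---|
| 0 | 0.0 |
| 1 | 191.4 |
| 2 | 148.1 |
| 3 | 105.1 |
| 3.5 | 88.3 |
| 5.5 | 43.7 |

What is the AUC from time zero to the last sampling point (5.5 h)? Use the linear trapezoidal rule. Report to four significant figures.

Trapezoidal AUC_0→5.5:
  [0→1]: (0.0+191.4)/2 × 1 = 95.7
  [1→2]: (191.4+148.1)/2 × 1 = 169.75
  [2→3]: (148.1+105.1)/2 × 1 = 126.6
  [3→3.5]: (105.1+88.3)/2 × 0.5 = 48.35
  [3.5→5.5]: (88.3+43.7)/2 × 2 = 132.0
  Sum = 572.4 µg/L·h

AUC = 572.4 µg/L·h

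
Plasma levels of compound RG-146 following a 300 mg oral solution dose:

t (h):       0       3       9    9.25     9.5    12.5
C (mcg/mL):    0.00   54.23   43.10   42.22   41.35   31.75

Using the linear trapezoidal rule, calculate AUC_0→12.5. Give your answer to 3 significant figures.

Trapezoidal AUC_0→12.5:
  [0→3]: (0.00+54.23)/2 × 3 = 81.345
  [3→9]: (54.23+43.10)/2 × 6 = 291.99
  [9→9.25]: (43.10+42.22)/2 × 0.25 = 10.665
  [9.25→9.5]: (42.22+41.35)/2 × 0.25 = 10.44625
  [9.5→12.5]: (41.35+31.75)/2 × 3 = 109.65
  Sum = 504.09625 mcg/mL·h

AUC = 504 mcg/mL·h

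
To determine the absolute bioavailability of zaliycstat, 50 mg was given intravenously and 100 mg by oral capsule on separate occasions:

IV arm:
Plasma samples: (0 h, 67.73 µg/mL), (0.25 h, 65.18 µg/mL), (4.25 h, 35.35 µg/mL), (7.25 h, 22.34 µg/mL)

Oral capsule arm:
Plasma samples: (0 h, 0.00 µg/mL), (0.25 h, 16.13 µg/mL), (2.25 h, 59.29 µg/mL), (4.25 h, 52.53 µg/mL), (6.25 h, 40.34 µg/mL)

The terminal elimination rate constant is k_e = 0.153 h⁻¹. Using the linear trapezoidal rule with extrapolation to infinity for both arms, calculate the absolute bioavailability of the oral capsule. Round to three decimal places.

F = 0.606

Trapezoidal AUC_0→7.25 (IV):
  [0→0.25]: (67.73+65.18)/2 × 0.25 = 16.61375
  [0.25→4.25]: (65.18+35.35)/2 × 4 = 201.06
  [4.25→7.25]: (35.35+22.34)/2 × 3 = 86.535
  Sum = 304.20875 µg/mL·h
IV tail: 22.34/0.153 = 146.013; AUC_iv,0→∞ = 304.20875 + 146.013 = 450.22175 µg/mL·h
Trapezoidal AUC_0→6.25 (oral capsule):
  [0→0.25]: (0.00+16.13)/2 × 0.25 = 2.01625
  [0.25→2.25]: (16.13+59.29)/2 × 2 = 75.42
  [2.25→4.25]: (59.29+52.53)/2 × 2 = 111.82
  [4.25→6.25]: (52.53+40.34)/2 × 2 = 92.87
  Sum = 282.12625 µg/mL·h
oral capsule tail: 40.34/0.153 = 263.660; AUC_ev,0→∞ = 282.12625 + 263.660 = 545.78625 µg/mL·h
F = (AUC_ev/D_ev)/(AUC_iv/D_iv) = (545.78625/100)/(450.22175/50) = 5.4578625/9.004435 = 0.6061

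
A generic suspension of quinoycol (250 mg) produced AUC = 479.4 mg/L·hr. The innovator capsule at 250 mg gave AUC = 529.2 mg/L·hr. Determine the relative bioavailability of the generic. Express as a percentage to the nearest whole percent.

F_rel = (AUC_test/D_test) / (AUC_ref/D_ref)
      = (479.4/250) / (529.2/250)
      = 1.9176 / 2.1168 = 0.9059 = 90.59%

F_rel = 91%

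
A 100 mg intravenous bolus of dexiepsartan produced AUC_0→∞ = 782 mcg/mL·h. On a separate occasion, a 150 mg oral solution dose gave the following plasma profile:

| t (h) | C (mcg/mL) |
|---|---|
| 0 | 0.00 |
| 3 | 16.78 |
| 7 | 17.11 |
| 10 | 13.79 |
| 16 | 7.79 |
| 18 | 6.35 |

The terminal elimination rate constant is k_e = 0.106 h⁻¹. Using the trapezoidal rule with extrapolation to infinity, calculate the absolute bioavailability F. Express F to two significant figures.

F = 0.24

Trapezoidal AUC_0→18 (oral solution):
  [0→3]: (0.00+16.78)/2 × 3 = 25.17
  [3→7]: (16.78+17.11)/2 × 4 = 67.78
  [7→10]: (17.11+13.79)/2 × 3 = 46.35
  [10→16]: (13.79+7.79)/2 × 6 = 64.74
  [16→18]: (7.79+6.35)/2 × 2 = 14.14
  Sum = 218.18 mcg/mL·h
Tail: C_last/k_e = 6.35/0.106 = 59.906
AUC_0→∞ (oral solution) = 218.18 + 59.906 = 278.086 mcg/mL·h
F = (AUC_ev/D_ev)/(AUC_iv/D_iv) = (278.086/150)/(782/100) = 1.85391/7.82 = 0.2371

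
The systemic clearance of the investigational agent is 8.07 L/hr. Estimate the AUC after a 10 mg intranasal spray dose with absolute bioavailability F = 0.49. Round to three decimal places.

AUC = 0.607 mg/L·hr

AUC_0→∞ = F × Dose / CL
        = 0.49 × 10 / 8.07 = 0.607187 mg/L·hr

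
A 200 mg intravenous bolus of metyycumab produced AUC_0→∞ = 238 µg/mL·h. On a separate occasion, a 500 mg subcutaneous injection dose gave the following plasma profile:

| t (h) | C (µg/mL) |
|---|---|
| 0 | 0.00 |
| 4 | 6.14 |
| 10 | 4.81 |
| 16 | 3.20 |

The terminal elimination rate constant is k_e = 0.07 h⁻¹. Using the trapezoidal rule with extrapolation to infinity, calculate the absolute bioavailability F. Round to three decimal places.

Trapezoidal AUC_0→16 (subcutaneous injection):
  [0→4]: (0.00+6.14)/2 × 4 = 12.28
  [4→10]: (6.14+4.81)/2 × 6 = 32.85
  [10→16]: (4.81+3.20)/2 × 6 = 24.03
  Sum = 69.16 µg/mL·h
Tail: C_last/k_e = 3.20/0.07 = 45.714
AUC_0→∞ (subcutaneous injection) = 69.16 + 45.714 = 114.874 µg/mL·h
F = (AUC_ev/D_ev)/(AUC_iv/D_iv) = (114.874/500)/(238/200) = 0.229748/1.19 = 0.1931

F = 0.193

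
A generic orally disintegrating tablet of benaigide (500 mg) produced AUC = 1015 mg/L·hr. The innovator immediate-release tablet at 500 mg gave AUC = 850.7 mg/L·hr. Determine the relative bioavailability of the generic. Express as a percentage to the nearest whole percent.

F_rel = (AUC_test/D_test) / (AUC_ref/D_ref)
      = (1015/500) / (850.7/500)
      = 2.03 / 1.7014 = 1.1931 = 119.31%

F_rel = 119%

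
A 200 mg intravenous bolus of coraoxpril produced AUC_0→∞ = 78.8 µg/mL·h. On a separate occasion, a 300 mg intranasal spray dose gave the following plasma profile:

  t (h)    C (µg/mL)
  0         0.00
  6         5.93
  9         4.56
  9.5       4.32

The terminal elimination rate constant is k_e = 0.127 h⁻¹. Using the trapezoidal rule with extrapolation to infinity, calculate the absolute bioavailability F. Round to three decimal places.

Trapezoidal AUC_0→9.5 (intranasal spray):
  [0→6]: (0.00+5.93)/2 × 6 = 17.79
  [6→9]: (5.93+4.56)/2 × 3 = 15.735
  [9→9.5]: (4.56+4.32)/2 × 0.5 = 2.22
  Sum = 35.745 µg/mL·h
Tail: C_last/k_e = 4.32/0.127 = 34.016
AUC_0→∞ (intranasal spray) = 35.745 + 34.016 = 69.761 µg/mL·h
F = (AUC_ev/D_ev)/(AUC_iv/D_iv) = (69.761/300)/(78.8/200) = 0.232537/0.394 = 0.5902

F = 0.590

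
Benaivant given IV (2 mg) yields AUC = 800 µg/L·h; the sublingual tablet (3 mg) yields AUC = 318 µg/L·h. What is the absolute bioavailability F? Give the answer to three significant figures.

F = (AUC_ev / D_ev) / (AUC_iv / D_iv)
  = (318/3) / (800/2)
  = 106 / 400 = 0.2650

F = 0.265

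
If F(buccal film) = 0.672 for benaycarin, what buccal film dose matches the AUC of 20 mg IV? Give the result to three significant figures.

D_buccal = 29.8 mg

For equal systemic exposure: F × D_ev = D_iv
D_ev = D_iv / F = 20 / 0.672 = 29.7619 mg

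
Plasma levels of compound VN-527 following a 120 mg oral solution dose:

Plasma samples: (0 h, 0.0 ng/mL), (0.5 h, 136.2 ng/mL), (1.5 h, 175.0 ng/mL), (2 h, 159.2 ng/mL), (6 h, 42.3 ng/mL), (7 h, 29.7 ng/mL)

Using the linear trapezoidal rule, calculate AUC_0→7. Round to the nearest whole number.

Trapezoidal AUC_0→7:
  [0→0.5]: (0.0+136.2)/2 × 0.5 = 34.05
  [0.5→1.5]: (136.2+175.0)/2 × 1 = 155.6
  [1.5→2]: (175.0+159.2)/2 × 0.5 = 83.55
  [2→6]: (159.2+42.3)/2 × 4 = 403.0
  [6→7]: (42.3+29.7)/2 × 1 = 36.0
  Sum = 712.2 ng/mL·h

AUC = 712 ng/mL·h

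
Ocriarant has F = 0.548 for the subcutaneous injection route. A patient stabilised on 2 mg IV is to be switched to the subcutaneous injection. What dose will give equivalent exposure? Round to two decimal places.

For equal systemic exposure: F × D_ev = D_iv
D_ev = D_iv / F = 2 / 0.548 = 3.64964 mg

D_subcutaneous = 3.65 mg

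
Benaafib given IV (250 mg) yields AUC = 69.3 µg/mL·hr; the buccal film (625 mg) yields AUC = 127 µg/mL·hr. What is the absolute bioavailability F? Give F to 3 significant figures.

F = 0.733

F = (AUC_ev / D_ev) / (AUC_iv / D_iv)
  = (127/625) / (69.3/250)
  = 0.2032 / 0.2772 = 0.7330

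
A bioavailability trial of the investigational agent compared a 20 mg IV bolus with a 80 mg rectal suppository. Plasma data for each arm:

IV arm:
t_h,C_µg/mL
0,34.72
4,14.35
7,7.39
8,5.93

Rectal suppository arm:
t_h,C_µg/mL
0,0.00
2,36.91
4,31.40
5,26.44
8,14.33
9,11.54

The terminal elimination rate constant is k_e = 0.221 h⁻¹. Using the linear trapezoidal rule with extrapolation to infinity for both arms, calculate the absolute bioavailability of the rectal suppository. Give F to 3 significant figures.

F = 0.396

Trapezoidal AUC_0→8 (IV):
  [0→4]: (34.72+14.35)/2 × 4 = 98.14
  [4→7]: (14.35+7.39)/2 × 3 = 32.61
  [7→8]: (7.39+5.93)/2 × 1 = 6.66
  Sum = 137.41 µg/mL·h
IV tail: 5.93/0.221 = 26.833; AUC_iv,0→∞ = 137.41 + 26.833 = 164.243 µg/mL·h
Trapezoidal AUC_0→9 (rectal suppository):
  [0→2]: (0.00+36.91)/2 × 2 = 36.91
  [2→4]: (36.91+31.40)/2 × 2 = 68.31
  [4→5]: (31.40+26.44)/2 × 1 = 28.92
  [5→8]: (26.44+14.33)/2 × 3 = 61.155
  [8→9]: (14.33+11.54)/2 × 1 = 12.935
  Sum = 208.23 µg/mL·h
rectal suppository tail: 11.54/0.221 = 52.217; AUC_ev,0→∞ = 208.23 + 52.217 = 260.447 µg/mL·h
F = (AUC_ev/D_ev)/(AUC_iv/D_iv) = (260.447/80)/(164.243/20) = 3.2555875/8.21215 = 0.3964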